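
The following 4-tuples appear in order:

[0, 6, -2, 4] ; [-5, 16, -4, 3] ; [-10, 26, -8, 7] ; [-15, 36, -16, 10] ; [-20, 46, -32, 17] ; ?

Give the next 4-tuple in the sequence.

[-25, 56, -64, 27]

First entry goes 0, -5, -10, -15, -20 → -25 (−5 each step).
Second entry: +10 each step, so 6, 16, 26, 36, 46 → 56.
Third entry: -2, -4, -8, -16, -32 → -64 (×2 each step).
Fourth entry: each term is the sum of the two before it; 4, 3, 7, 10, 17 → 27.
Putting it together: [-25, 56, -64, 27].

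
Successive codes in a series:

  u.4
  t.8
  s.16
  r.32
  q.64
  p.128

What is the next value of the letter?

Letter: letters move back 1 place in the alphabet; u, t, s, r, q, p → o.

o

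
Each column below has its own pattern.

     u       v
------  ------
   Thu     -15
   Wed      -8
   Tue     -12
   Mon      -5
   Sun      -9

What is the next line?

Sat  -2

Column u: runs backward through the weekdays Mon→Sun, so Thu, Wed, Tue, Mon, Sun → Sat.
Column v — alternating steps +7, −4, +7, −4, …: -15, -8, -12, -5, -9 → -2.
Combining the parts gives Sat  -2.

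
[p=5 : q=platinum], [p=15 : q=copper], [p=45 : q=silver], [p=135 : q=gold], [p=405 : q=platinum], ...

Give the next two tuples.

[p=1215 : q=copper], [p=3645 : q=silver]

P goes 5, 15, 45, 135, 405 → 1215 → 3645 (×3 each step).
Q: platinum, copper, silver, gold, platinum → copper → silver (repeats platinum → copper → silver → gold).
Putting the parts together: [p=1215 : q=copper] and then [p=3645 : q=silver].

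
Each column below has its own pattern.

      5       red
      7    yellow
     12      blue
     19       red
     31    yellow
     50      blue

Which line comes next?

81  red

First component: each term is the sum of the two before it, so 5, 7, 12, 19, 31, 50 → 81.
Colour: repeats red → yellow → blue; red, yellow, blue, red, yellow, blue → red.
So the next line is 81  red.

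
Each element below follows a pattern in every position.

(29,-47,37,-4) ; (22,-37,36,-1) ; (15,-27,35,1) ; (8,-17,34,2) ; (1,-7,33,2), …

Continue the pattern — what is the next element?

First part goes 29, 22, 15, 8, 1 → -6 (−7 each step).
For the second part, +10 each step: -47, -37, -27, -17, -7 → 3.
Third part: −1 each step, so 37, 36, 35, 34, 33 → 32.
Fourth part: differences are 3, 2, 1, … (decreasing by 1 each time), so -4, -1, 1, 2, 2 → 1.
Combining the parts gives (-6,3,32,1).

(-6,3,32,1)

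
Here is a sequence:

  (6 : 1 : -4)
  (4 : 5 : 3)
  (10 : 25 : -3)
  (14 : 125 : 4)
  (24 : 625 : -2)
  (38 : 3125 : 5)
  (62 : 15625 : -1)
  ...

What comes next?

First slot — each term is the sum of the two before it: 6, 4, 10, 14, 24, 38, 62 → 100.
Second slot goes 1, 5, 25, 125, 625, 3125, 15625 → 78125 (×5 each step).
Third slot goes -4, 3, -3, 4, -2, 5, -1 → 6 (alternating steps +7, −6, +7, −6, …).
Combining the parts gives (100 : 78125 : 6).

(100 : 78125 : 6)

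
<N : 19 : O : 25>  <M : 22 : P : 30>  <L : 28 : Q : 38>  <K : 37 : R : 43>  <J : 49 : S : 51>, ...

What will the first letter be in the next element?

First letter: N, M, L, K, J → I (letters move back 1 place in the alphabet).
Second coordinate: differences are 3, 6, 9, … (increasing by 3 each time); 19, 22, 28, 37, 49 → 64.
For the second letter, letters move forward 1 place in the alphabet: O, P, Q, R, S → T.
Fourth coordinate: 25, 30, 38, 43, 51 → 56 (alternating steps +5, +8, +5, +8, …).

I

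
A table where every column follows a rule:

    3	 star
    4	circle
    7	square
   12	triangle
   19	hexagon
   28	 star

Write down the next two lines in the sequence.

39  circle; 52  square

First component goes 3, 4, 7, 12, 19, 28 → 39 → 52 (differences are 1, 3, 5, … (increasing by 2 each time)).
Shape goes star, circle, square, triangle, hexagon, star → circle → square (repeats star → circle → square → triangle → hexagon).
Putting the parts together: 39  circle and then 52  square.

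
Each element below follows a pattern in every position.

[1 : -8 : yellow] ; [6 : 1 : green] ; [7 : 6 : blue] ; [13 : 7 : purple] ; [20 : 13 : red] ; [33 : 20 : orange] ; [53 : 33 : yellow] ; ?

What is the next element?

First slot: each term is the sum of the two before it, so 1, 6, 7, 13, 20, 33, 53 → 86.
Second slot: always the previous value of the first slot; -8, 1, 6, 7, 13, 20, 33 → 53.
Colour: repeats yellow → green → blue → purple → red → orange, so yellow, green, blue, purple, red, orange, yellow → green.
Combining the parts gives [86 : 53 : green].

[86 : 53 : green]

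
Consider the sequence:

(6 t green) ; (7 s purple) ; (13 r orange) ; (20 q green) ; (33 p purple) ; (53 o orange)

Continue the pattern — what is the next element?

First entry — each term is the sum of the two before it: 6, 7, 13, 20, 33, 53 → 86.
Letter: letters move back 1 place in the alphabet; t, s, r, q, p, o → n.
Colour: repeats green → purple → orange, so green, purple, orange, green, purple, orange → green.
Combining the parts gives (86 n green).

(86 n green)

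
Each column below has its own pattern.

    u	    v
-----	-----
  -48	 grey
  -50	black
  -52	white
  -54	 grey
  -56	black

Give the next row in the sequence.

-58  white

Column u — −2 each step: -48, -50, -52, -54, -56 → -58.
Column v goes grey, black, white, grey, black → white (repeats grey → black → white).
Putting it together: -58  white.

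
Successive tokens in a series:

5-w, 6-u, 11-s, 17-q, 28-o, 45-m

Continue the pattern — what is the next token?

73-k

For the first component, each term is the sum of the two before it: 5, 6, 11, 17, 28, 45 → 73.
For the letter, letters move back 2 places in the alphabet: w, u, s, q, o, m → k.
So the next token is 73-k.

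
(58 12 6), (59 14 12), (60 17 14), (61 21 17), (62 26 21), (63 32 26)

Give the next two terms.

(64 39 32), (65 47 39)

For the first value, +1 each step: 58, 59, 60, 61, 62, 63 → 64 → 65.
Second value: 12, 14, 17, 21, 26, 32 → 39 → 47 (differences are 2, 3, 4, … (increasing by 1 each time)).
Third value — always the previous value of the second value: 6, 12, 14, 17, 21, 26 → 32 → 39.
Putting the parts together: (64 39 32) and then (65 47 39).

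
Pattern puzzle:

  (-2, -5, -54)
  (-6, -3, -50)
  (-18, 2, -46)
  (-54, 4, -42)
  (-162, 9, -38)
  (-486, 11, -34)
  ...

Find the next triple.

(-1458, 16, -30)

First part — ×3 each step: -2, -6, -18, -54, -162, -486 → -1458.
Second part goes -5, -3, 2, 4, 9, 11 → 16 (alternating steps +2, +5, +2, +5, …).
For the third part, +4 each step: -54, -50, -46, -42, -38, -34 → -30.
So the next triple is (-1458, 16, -30).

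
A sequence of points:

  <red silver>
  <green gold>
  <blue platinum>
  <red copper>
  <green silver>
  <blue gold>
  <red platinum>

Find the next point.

<green copper>

Colour — repeats red → green → blue: red, green, blue, red, green, blue, red → green.
Metal: repeats silver → gold → platinum → copper; silver, gold, platinum, copper, silver, gold, platinum → copper.
Combining the parts gives <green copper>.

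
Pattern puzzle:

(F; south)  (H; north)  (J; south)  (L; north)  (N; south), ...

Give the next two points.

(P; north), (R; south)

Letter: F, H, J, L, N → P → R (letters move forward 2 places in the alphabet).
Direction: south, north, south, north, south → north → south (alternates south ↔ north).
So the next two points are (P; north) and (R; south).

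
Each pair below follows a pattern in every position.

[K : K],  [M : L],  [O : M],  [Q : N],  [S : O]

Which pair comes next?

First letter: letters move forward 2 places in the alphabet; K, M, O, Q, S → U.
For the second letter, letters move forward 1 place in the alphabet: K, L, M, N, O → P.
Combining the parts gives [U : P].

[U : P]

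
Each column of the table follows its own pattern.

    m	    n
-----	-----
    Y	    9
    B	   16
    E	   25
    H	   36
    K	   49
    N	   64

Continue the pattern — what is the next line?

For the column m, letters move forward 3 places in the alphabet, wrapping Z→A: Y, B, E, H, K, N → Q.
Column n: perfect squares: 3², 4², 5², …, so 9, 16, 25, 36, 49, 64 → 81.
So the next line is Q  81.

Q  81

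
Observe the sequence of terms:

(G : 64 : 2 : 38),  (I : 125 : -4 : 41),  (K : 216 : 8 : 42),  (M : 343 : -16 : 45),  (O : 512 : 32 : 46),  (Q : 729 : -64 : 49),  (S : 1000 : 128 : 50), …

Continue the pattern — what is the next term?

(U : 1331 : -256 : 53)

For the letter, letters move forward 2 places in the alphabet: G, I, K, M, O, Q, S → U.
Second value: perfect cubes: 4³, 5³, 6³, …; 64, 125, 216, 343, 512, 729, 1000 → 1331.
For the third value, ×(-2) each step: 2, -4, 8, -16, 32, -64, 128 → -256.
Fourth value — alternating steps +3, +1, +3, +1, …: 38, 41, 42, 45, 46, 49, 50 → 53.
So the next term is (U : 1331 : -256 : 53).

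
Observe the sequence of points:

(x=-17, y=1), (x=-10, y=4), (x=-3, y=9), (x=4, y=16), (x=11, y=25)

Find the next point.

X goes -17, -10, -3, 4, 11 → 18 (+7 each step).
Y: perfect squares: 1², 2², 3², …; 1, 4, 9, 16, 25 → 36.
Putting it together: (x=18, y=36).

(x=18, y=36)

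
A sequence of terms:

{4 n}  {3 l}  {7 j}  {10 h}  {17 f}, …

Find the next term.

{27 d}

First coordinate: 4, 3, 7, 10, 17 → 27 (each term is the sum of the two before it).
Letter goes n, l, j, h, f → d (letters move back 2 places in the alphabet).
Combining the parts gives {27 d}.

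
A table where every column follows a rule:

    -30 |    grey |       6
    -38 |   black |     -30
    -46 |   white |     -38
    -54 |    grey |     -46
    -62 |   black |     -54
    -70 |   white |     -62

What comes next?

-78  grey  -70

First component: −8 each step, so -30, -38, -46, -54, -62, -70 → -78.
Shade: repeats grey → black → white, so grey, black, white, grey, black, white → grey.
Third component — always the previous value of the first component: 6, -30, -38, -46, -54, -62 → -70.
Putting it together: -78  grey  -70.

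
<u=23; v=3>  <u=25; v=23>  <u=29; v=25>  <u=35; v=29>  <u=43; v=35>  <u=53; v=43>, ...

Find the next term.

U goes 23, 25, 29, 35, 43, 53 → 65 (differences are 2, 4, 6, … (increasing by 2 each time)).
For the v, always the previous value of the u: 3, 23, 25, 29, 35, 43 → 53.
So the next term is <u=65; v=53>.

<u=65; v=53>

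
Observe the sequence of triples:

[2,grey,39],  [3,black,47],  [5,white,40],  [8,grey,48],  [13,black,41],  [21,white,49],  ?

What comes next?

First part goes 2, 3, 5, 8, 13, 21 → 34 (each term is the sum of the two before it).
For the shade, repeats grey → black → white: grey, black, white, grey, black, white → grey.
Third part: alternating steps +8, −7, +8, −7, …; 39, 47, 40, 48, 41, 49 → 42.
So the next triple is [34,grey,42].

[34,grey,42]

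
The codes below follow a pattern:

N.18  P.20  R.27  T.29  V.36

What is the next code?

X.38

Letter: N, P, R, T, V → X (letters move forward 2 places in the alphabet).
Second component: 18, 20, 27, 29, 36 → 38 (alternating steps +2, +7, +2, +7, …).
So the next code is X.38.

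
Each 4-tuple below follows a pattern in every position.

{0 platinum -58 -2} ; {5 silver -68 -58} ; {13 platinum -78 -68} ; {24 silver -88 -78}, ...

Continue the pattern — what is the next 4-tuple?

For the first part, differences are 5, 8, 11, … (increasing by 3 each time): 0, 5, 13, 24 → 38.
Metal: alternates platinum ↔ silver, so platinum, silver, platinum, silver → platinum.
For the third part, −10 each step: -58, -68, -78, -88 → -98.
Fourth part goes -2, -58, -68, -78 → -88 (always the previous value of the third part).
Putting it together: {38 platinum -98 -88}.

{38 platinum -98 -88}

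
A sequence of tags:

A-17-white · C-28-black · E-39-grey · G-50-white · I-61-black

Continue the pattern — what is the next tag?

Letter — letters move forward 2 places in the alphabet: A, C, E, G, I → K.
Second component: +11 each step; 17, 28, 39, 50, 61 → 72.
Shade: repeats white → black → grey, so white, black, grey, white, black → grey.
Combining the parts gives K-72-grey.

K-72-grey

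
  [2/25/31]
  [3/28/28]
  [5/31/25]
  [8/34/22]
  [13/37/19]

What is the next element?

[21/40/16]

First slot: 2, 3, 5, 8, 13 → 21 (each term is the sum of the two before it).
Second slot: +3 each step, so 25, 28, 31, 34, 37 → 40.
Third slot: 31, 28, 25, 22, 19 → 16 (−3 each step).
So the next element is [21/40/16].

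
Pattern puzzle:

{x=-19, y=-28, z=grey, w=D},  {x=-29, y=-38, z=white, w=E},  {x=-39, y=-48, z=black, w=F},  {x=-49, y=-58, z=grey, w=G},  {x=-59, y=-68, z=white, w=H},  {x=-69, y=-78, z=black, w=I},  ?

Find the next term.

{x=-79, y=-88, z=grey, w=J}

X: -19, -29, -39, -49, -59, -69 → -79 (−10 each step).
Y: always 9 less than the x, so -28, -38, -48, -58, -68, -78 → -88.
Z: repeats grey → white → black; grey, white, black, grey, white, black → grey.
For the w, letters move forward 1 place in the alphabet: D, E, F, G, H, I → J.
Putting it together: {x=-79, y=-88, z=grey, w=J}.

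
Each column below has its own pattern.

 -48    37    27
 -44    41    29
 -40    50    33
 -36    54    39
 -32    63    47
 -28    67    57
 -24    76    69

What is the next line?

For the first component, +4 each step: -48, -44, -40, -36, -32, -28, -24 → -20.
Second component: alternating steps +4, +9, +4, +9, …, so 37, 41, 50, 54, 63, 67, 76 → 80.
Third component goes 27, 29, 33, 39, 47, 57, 69 → 83 (differences are 2, 4, 6, … (increasing by 2 each time)).
Putting it together: -20  80  83.

-20  80  83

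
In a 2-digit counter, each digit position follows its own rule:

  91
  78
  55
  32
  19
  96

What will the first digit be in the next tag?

7

First digit: −2 each step, mod 10, so 9, 7, 5, 3, 1, 9 → 7.
Second digit: −3 each step, mod 10; 1, 8, 5, 2, 9, 6 → 3.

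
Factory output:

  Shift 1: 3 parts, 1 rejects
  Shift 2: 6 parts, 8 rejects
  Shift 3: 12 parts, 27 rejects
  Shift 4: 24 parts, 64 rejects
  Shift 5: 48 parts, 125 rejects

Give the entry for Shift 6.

96 parts, 216 rejects

Parts: ×2 each step, so 3, 6, 12, 24, 48 → 96.
For the rejects, perfect cubes: 1³, 2³, 3³, …: 1, 8, 27, 64, 125 → 216.
Combining the parts gives 96 parts, 216 rejects.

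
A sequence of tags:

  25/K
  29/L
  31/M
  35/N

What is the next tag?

37/O

First component — alternating steps +4, +2, +4, +2, …: 25, 29, 31, 35 → 37.
Letter: K, L, M, N → O (letters move forward 1 place in the alphabet).
Combining the parts gives 37/O.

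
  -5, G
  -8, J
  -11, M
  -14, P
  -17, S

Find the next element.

-20, V

First part: -5, -8, -11, -14, -17 → -20 (−3 each step).
Letter: letters move forward 3 places in the alphabet, so G, J, M, P, S → V.
So the next element is -20, V.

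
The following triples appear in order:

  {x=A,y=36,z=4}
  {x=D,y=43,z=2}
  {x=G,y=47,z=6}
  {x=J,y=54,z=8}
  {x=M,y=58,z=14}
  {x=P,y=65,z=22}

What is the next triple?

{x=S,y=69,z=36}

X: letters move forward 3 places in the alphabet, so A, D, G, J, M, P → S.
Y: 36, 43, 47, 54, 58, 65 → 69 (alternating steps +7, +4, +7, +4, …).
Z: 4, 2, 6, 8, 14, 22 → 36 (each term is the sum of the two before it).
So the next triple is {x=S,y=69,z=36}.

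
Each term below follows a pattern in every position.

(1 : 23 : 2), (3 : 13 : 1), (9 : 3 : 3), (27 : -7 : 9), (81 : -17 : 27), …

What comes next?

(243 : -27 : 81)

First part: ×3 each step; 1, 3, 9, 27, 81 → 243.
Second part — −10 each step: 23, 13, 3, -7, -17 → -27.
Third part: 2, 1, 3, 9, 27 → 81 (always the previous value of the first part).
So the next term is (243 : -27 : 81).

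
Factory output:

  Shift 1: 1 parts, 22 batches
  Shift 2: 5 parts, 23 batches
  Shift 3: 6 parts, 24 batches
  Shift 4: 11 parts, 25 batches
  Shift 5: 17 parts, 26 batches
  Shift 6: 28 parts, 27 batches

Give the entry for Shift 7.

For the parts, each term is the sum of the two before it: 1, 5, 6, 11, 17, 28 → 45.
For the batches, +1 each step: 22, 23, 24, 25, 26, 27 → 28.
Putting it together: 45 parts, 28 batches.

45 parts, 28 batches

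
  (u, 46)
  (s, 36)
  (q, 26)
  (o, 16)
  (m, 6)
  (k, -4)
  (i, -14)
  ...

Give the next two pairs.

(g, -24), (e, -34)

Letter goes u, s, q, o, m, k, i → g → e (letters move back 2 places in the alphabet).
Second component: −10 each step; 46, 36, 26, 16, 6, -4, -14 → -24 → -34.
So the next two pairs are (g, -24) and (e, -34).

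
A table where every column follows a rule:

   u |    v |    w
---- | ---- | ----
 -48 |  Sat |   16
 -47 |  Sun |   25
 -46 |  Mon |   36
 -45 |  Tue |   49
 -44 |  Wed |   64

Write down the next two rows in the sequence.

-43  Thu  81; -42  Fri  100

Column u goes -48, -47, -46, -45, -44 → -43 → -42 (+1 each step).
Column v: runs through the weekdays Mon→Sun; Sat, Sun, Mon, Tue, Wed → Thu → Fri.
Column w — perfect squares: 4², 5², 6², …: 16, 25, 36, 49, 64 → 81 → 100.
Putting the parts together: -43  Thu  81 and then -42  Fri  100.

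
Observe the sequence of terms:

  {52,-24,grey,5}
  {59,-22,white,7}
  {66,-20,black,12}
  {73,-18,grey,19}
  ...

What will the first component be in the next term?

80

First component: +7 each step, so 52, 59, 66, 73 → 80.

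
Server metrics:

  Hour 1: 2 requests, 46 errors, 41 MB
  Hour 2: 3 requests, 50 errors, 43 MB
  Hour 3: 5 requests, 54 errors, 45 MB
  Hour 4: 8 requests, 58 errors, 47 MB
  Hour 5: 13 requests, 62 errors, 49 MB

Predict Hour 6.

For the requests, each term is the sum of the two before it: 2, 3, 5, 8, 13 → 21.
Errors goes 46, 50, 54, 58, 62 → 66 (+4 each step).
MB — +2 each step: 41, 43, 45, 47, 49 → 51.
So the next row is 21 requests, 66 errors, 51 MB.

21 requests, 66 errors, 51 MB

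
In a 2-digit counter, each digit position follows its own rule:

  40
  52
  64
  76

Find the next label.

88

First digit goes 4, 5, 6, 7 → 8 (+1 each step, mod 10).
Second digit goes 0, 2, 4, 6 → 8 (+2 each step, mod 10).
Combining the parts gives 88.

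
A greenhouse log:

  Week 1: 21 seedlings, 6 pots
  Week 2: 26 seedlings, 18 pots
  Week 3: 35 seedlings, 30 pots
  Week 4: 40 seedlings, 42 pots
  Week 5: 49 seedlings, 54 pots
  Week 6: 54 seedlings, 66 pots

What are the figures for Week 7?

63 seedlings, 78 pots

Seedlings: 21, 26, 35, 40, 49, 54 → 63 (alternating steps +5, +9, +5, +9, …).
Pots: +12 each step; 6, 18, 30, 42, 54, 66 → 78.
Combining the parts gives 63 seedlings, 78 pots.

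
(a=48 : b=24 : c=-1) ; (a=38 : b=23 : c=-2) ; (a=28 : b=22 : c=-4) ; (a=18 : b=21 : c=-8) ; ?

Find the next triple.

A: 48, 38, 28, 18 → 8 (−10 each step).
B: 24, 23, 22, 21 → 20 (−1 each step).
C: ×2 each step, so -1, -2, -4, -8 → -16.
Combining the parts gives (a=8 : b=20 : c=-16).

(a=8 : b=20 : c=-16)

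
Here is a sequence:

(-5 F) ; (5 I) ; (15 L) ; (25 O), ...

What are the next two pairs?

First slot goes -5, 5, 15, 25 → 35 → 45 (+10 each step).
Letter: letters move forward 3 places in the alphabet, so F, I, L, O → R → U.
So the next two pairs are (35 R) and (45 U).

(35 R), (45 U)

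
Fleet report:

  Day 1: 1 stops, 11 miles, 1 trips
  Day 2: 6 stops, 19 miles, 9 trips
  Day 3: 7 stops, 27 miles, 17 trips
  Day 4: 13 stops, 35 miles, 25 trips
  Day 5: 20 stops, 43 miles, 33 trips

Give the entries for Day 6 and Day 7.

For the stops, each term is the sum of the two before it: 1, 6, 7, 13, 20 → 33 → 53.
Miles: 11, 19, 27, 35, 43 → 51 → 59 (+8 each step).
Trips: always 10 less than the miles, so 1, 9, 17, 25, 33 → 41 → 49.
Putting the parts together: 33 stops, 51 miles, 41 trips and then 53 stops, 59 miles, 49 trips.

33 stops, 51 miles, 41 trips; 53 stops, 59 miles, 49 trips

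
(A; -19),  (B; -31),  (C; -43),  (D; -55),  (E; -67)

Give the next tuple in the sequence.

For the letter, letters move forward 1 place in the alphabet: A, B, C, D, E → F.
Second entry: −12 each step; -19, -31, -43, -55, -67 → -79.
Combining the parts gives (F; -79).

(F; -79)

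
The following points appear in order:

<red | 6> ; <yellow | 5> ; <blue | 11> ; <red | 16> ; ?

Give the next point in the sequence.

Colour: repeats red → yellow → blue, so red, yellow, blue, red → yellow.
For the second entry, each term is the sum of the two before it: 6, 5, 11, 16 → 27.
Putting it together: <yellow | 27>.

<yellow | 27>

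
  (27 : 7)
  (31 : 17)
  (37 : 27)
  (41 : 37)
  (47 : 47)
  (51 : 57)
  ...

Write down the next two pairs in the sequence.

(57 : 67), (61 : 77)

First component: alternating steps +4, +6, +4, +6, …, so 27, 31, 37, 41, 47, 51 → 57 → 61.
Second component — +10 each step: 7, 17, 27, 37, 47, 57 → 67 → 77.
So the next two pairs are (57 : 67) and (61 : 77).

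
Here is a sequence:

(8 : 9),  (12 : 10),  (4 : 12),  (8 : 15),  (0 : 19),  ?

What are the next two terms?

First slot: alternating steps +4, −8, +4, −8, …, so 8, 12, 4, 8, 0 → 4 → -4.
Second slot: differences are 1, 2, 3, … (increasing by 1 each time); 9, 10, 12, 15, 19 → 24 → 30.
Putting the parts together: (4 : 24) and then (-4 : 30).

(4 : 24), (-4 : 30)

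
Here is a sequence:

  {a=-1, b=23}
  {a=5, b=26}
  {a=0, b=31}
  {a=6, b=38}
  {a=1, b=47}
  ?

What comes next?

{a=7, b=58}

For the a, alternating steps +6, −5, +6, −5, …: -1, 5, 0, 6, 1 → 7.
B goes 23, 26, 31, 38, 47 → 58 (differences are 3, 5, 7, … (increasing by 2 each time)).
So the next point is {a=7, b=58}.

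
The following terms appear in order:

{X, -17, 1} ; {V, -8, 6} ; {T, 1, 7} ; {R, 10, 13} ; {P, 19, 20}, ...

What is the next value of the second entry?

Letter goes X, V, T, R, P → N (letters move back 2 places in the alphabet).
Second entry goes -17, -8, 1, 10, 19 → 28 (+9 each step).
For the third entry, each term is the sum of the two before it: 1, 6, 7, 13, 20 → 33.

28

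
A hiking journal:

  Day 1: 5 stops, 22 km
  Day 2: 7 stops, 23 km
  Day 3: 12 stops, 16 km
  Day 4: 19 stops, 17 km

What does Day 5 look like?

31 stops, 10 km

Stops goes 5, 7, 12, 19 → 31 (each term is the sum of the two before it).
Km: 22, 23, 16, 17 → 10 (alternating steps +1, −7, +1, −7, …).
Putting it together: 31 stops, 10 km.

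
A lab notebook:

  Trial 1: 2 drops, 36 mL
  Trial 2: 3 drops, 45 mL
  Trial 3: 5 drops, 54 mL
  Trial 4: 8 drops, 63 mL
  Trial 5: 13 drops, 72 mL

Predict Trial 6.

21 drops, 81 mL

Drops — each term is the sum of the two before it: 2, 3, 5, 8, 13 → 21.
ML: 36, 45, 54, 63, 72 → 81 (+9 each step).
Putting it together: 21 drops, 81 mL.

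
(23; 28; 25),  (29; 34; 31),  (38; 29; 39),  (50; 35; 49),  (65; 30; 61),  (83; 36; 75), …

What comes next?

First value: differences are 6, 9, 12, … (increasing by 3 each time); 23, 29, 38, 50, 65, 83 → 104.
Second value: alternating steps +6, −5, +6, −5, …, so 28, 34, 29, 35, 30, 36 → 31.
Third value goes 25, 31, 39, 49, 61, 75 → 91 (differences are 6, 8, 10, … (increasing by 2 each time)).
Combining the parts gives (104; 31; 91).

(104; 31; 91)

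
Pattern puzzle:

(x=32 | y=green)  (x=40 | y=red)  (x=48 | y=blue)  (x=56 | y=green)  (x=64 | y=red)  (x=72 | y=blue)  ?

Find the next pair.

(x=80 | y=green)

For the x, +8 each step: 32, 40, 48, 56, 64, 72 → 80.
Y: repeats green → red → blue; green, red, blue, green, red, blue → green.
Putting it together: (x=80 | y=green).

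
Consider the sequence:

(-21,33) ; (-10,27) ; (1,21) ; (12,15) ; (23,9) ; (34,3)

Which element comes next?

(45,-3)

First coordinate — +11 each step: -21, -10, 1, 12, 23, 34 → 45.
Second coordinate: −6 each step; 33, 27, 21, 15, 9, 3 → -3.
Putting it together: (45,-3).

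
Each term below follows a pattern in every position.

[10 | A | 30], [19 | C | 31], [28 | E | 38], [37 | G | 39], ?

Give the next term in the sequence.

First coordinate: +9 each step; 10, 19, 28, 37 → 46.
For the letter, letters move forward 2 places in the alphabet: A, C, E, G → I.
Third coordinate: alternating steps +1, +7, +1, +7, …, so 30, 31, 38, 39 → 46.
Combining the parts gives [46 | I | 46].

[46 | I | 46]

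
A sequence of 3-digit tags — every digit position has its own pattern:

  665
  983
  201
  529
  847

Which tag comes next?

First digit: +3 each step, mod 10, so 6, 9, 2, 5, 8 → 1.
Second digit — +2 each step, mod 10: 6, 8, 0, 2, 4 → 6.
Third digit: −2 each step, mod 10, so 5, 3, 1, 9, 7 → 5.
Putting it together: 165.

165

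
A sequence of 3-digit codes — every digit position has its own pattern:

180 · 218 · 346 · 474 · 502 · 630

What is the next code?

For the first digit, +1 each step, mod 10: 1, 2, 3, 4, 5, 6 → 7.
For the second digit, +3 each step, mod 10: 8, 1, 4, 7, 0, 3 → 6.
Third digit goes 0, 8, 6, 4, 2, 0 → 8 (−2 each step, mod 10).
Combining the parts gives 768.

768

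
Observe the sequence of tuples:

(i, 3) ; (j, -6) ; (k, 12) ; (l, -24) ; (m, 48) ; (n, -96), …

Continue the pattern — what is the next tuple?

(o, 192)

Letter goes i, j, k, l, m, n → o (letters move forward 1 place in the alphabet).
Second component: 3, -6, 12, -24, 48, -96 → 192 (×(-2) each step).
So the next tuple is (o, 192).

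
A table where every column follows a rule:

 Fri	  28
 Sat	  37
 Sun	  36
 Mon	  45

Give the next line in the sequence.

For the day, runs through the weekdays Mon→Sun: Fri, Sat, Sun, Mon → Tue.
Second component: alternating steps +9, −1, +9, −1, …; 28, 37, 36, 45 → 44.
Putting it together: Tue  44.

Tue  44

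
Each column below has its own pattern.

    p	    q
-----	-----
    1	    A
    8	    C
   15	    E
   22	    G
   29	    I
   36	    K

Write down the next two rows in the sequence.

43  M; 50  O

Column p: +7 each step; 1, 8, 15, 22, 29, 36 → 43 → 50.
Column q — letters move forward 2 places in the alphabet: A, C, E, G, I, K → M → O.
So the next two rows are 43  M and 50  O.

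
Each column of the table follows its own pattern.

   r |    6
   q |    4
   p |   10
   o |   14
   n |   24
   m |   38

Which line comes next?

For the letter, letters move back 1 place in the alphabet: r, q, p, o, n, m → l.
Second component — each term is the sum of the two before it: 6, 4, 10, 14, 24, 38 → 62.
Combining the parts gives l  62.

l  62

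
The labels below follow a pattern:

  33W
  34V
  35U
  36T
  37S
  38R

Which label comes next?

First component goes 33, 34, 35, 36, 37, 38 → 39 (+1 each step).
For the letter, letters move back 1 place in the alphabet: W, V, U, T, S, R → Q.
Putting it together: 39Q.

39Q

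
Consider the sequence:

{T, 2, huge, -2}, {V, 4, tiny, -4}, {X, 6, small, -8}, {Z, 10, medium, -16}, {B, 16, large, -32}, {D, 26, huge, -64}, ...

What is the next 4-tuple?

{F, 42, tiny, -128}

Letter: T, V, X, Z, B, D → F (letters move forward 2 places in the alphabet, wrapping Z→A).
Second coordinate — each term is the sum of the two before it: 2, 4, 6, 10, 16, 26 → 42.
Size: repeats huge → tiny → small → medium → large, so huge, tiny, small, medium, large, huge → tiny.
Fourth coordinate: ×2 each step, so -2, -4, -8, -16, -32, -64 → -128.
Putting it together: {F, 42, tiny, -128}.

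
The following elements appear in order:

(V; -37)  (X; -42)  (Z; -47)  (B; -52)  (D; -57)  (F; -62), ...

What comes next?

(H; -67)

For the letter, letters move forward 2 places in the alphabet, wrapping Z→A: V, X, Z, B, D, F → H.
For the second component, −5 each step: -37, -42, -47, -52, -57, -62 → -67.
Combining the parts gives (H; -67).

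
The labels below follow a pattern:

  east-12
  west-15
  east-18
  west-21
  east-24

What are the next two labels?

west-27, east-30

Direction — alternates east ↔ west: east, west, east, west, east → west → east.
Second component goes 12, 15, 18, 21, 24 → 27 → 30 (+3 each step).
Putting the parts together: west-27 and then east-30.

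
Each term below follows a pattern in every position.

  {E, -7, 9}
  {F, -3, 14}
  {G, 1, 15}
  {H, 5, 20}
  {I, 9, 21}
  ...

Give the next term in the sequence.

Letter goes E, F, G, H, I → J (letters move forward 1 place in the alphabet).
Second entry: +4 each step, so -7, -3, 1, 5, 9 → 13.
Third entry — alternating steps +5, +1, +5, +1, …: 9, 14, 15, 20, 21 → 26.
So the next term is {J, 13, 26}.

{J, 13, 26}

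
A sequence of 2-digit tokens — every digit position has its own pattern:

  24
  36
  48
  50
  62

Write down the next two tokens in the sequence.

74, 86

First digit goes 2, 3, 4, 5, 6 → 7 → 8 (+1 each step, mod 10).
Second digit — +2 each step, mod 10: 4, 6, 8, 0, 2 → 4 → 6.
So the next two tokens are 74 and 86.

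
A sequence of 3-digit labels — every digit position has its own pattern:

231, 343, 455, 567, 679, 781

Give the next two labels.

First digit goes 2, 3, 4, 5, 6, 7 → 8 → 9 (+1 each step, mod 10).
Second digit: 3, 4, 5, 6, 7, 8 → 9 → 0 (+1 each step, mod 10).
Third digit: +2 each step, mod 10; 1, 3, 5, 7, 9, 1 → 3 → 5.
Putting the parts together: 893 and then 905.

893 then 905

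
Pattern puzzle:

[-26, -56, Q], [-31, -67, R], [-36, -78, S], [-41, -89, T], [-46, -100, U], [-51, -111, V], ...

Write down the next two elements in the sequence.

First part: −5 each step, so -26, -31, -36, -41, -46, -51 → -56 → -61.
Second part: −11 each step; -56, -67, -78, -89, -100, -111 → -122 → -133.
Letter: letters move forward 1 place in the alphabet, so Q, R, S, T, U, V → W → X.
Putting the parts together: [-56, -122, W] and then [-61, -133, X].

[-56, -122, W], [-61, -133, X]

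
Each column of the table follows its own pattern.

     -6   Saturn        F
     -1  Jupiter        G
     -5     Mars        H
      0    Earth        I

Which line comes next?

-4  Venus  J

First component: -6, -1, -5, 0 → -4 (alternating steps +5, −4, +5, −4, …).
Planet goes Saturn, Jupiter, Mars, Earth → Venus (runs backward through the planets Mercury→Neptune).
For the letter, letters move forward 1 place in the alphabet: F, G, H, I → J.
Putting it together: -4  Venus  J.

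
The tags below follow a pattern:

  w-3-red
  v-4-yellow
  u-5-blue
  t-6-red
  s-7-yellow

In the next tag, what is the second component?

8

Second component: 3, 4, 5, 6, 7 → 8 (+1 each step).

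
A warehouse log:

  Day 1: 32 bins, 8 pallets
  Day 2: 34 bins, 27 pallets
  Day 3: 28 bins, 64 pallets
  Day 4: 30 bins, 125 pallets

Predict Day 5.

Bins: alternating steps +2, −6, +2, −6, …; 32, 34, 28, 30 → 24.
Pallets: perfect cubes: 2³, 3³, 4³, …; 8, 27, 64, 125 → 216.
Putting it together: 24 bins, 216 pallets.

24 bins, 216 pallets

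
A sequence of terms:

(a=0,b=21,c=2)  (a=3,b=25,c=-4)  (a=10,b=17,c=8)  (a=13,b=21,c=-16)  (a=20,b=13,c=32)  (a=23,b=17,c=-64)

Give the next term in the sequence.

A: alternating steps +3, +7, +3, +7, …, so 0, 3, 10, 13, 20, 23 → 30.
B: alternating steps +4, −8, +4, −8, …, so 21, 25, 17, 21, 13, 17 → 9.
C — ×(-2) each step: 2, -4, 8, -16, 32, -64 → 128.
So the next term is (a=30,b=9,c=128).

(a=30,b=9,c=128)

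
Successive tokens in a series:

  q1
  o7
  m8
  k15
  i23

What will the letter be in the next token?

g

Letter: q, o, m, k, i → g (letters move back 2 places in the alphabet).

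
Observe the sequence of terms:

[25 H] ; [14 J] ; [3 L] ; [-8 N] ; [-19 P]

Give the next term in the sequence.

First value: −11 each step; 25, 14, 3, -8, -19 → -30.
Letter: letters move forward 2 places in the alphabet; H, J, L, N, P → R.
Combining the parts gives [-30 R].

[-30 R]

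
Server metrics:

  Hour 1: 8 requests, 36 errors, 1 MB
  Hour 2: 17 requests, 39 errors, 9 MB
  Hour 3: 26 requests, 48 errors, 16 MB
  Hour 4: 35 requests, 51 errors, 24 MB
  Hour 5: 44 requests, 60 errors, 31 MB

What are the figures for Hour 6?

53 requests, 63 errors, 39 MB

Requests goes 8, 17, 26, 35, 44 → 53 (+9 each step).
Errors: alternating steps +3, +9, +3, +9, …, so 36, 39, 48, 51, 60 → 63.
For the MB, alternating steps +8, +7, +8, +7, …: 1, 9, 16, 24, 31 → 39.
Combining the parts gives 53 requests, 63 errors, 39 MB.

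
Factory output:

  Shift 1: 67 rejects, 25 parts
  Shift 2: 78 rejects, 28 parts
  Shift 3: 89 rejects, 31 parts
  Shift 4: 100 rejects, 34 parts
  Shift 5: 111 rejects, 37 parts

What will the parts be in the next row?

Rejects: +11 each step, so 67, 78, 89, 100, 111 → 122.
Parts goes 25, 28, 31, 34, 37 → 40 (+3 each step).

40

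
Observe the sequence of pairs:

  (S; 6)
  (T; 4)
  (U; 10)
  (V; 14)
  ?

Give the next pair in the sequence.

(W; 24)

Letter: S, T, U, V → W (letters move forward 1 place in the alphabet).
Second component — each term is the sum of the two before it: 6, 4, 10, 14 → 24.
So the next pair is (W; 24).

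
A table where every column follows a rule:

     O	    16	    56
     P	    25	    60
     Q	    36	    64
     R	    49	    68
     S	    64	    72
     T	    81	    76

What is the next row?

Letter — letters move forward 1 place in the alphabet: O, P, Q, R, S, T → U.
Second component — perfect squares: 4², 5², 6², …: 16, 25, 36, 49, 64, 81 → 100.
Third component: 56, 60, 64, 68, 72, 76 → 80 (+4 each step).
Combining the parts gives U  100  80.

U  100  80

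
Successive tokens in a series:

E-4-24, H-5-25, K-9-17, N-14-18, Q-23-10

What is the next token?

T-37-11

Letter: letters move forward 3 places in the alphabet; E, H, K, N, Q → T.
Second component — each term is the sum of the two before it: 4, 5, 9, 14, 23 → 37.
Third component: 24, 25, 17, 18, 10 → 11 (alternating steps +1, −8, +1, −8, …).
Putting it together: T-37-11.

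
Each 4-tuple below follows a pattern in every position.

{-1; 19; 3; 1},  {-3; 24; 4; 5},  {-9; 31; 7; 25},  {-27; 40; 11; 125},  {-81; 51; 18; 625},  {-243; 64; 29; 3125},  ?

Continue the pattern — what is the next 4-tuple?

First entry goes -1, -3, -9, -27, -81, -243 → -729 (×3 each step).
Second entry: differences are 5, 7, 9, … (increasing by 2 each time); 19, 24, 31, 40, 51, 64 → 79.
Third entry: 3, 4, 7, 11, 18, 29 → 47 (each term is the sum of the two before it).
For the fourth entry, ×5 each step: 1, 5, 25, 125, 625, 3125 → 15625.
Putting it together: {-729; 79; 47; 15625}.

{-729; 79; 47; 15625}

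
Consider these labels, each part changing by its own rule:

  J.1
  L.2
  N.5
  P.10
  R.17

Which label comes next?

For the letter, letters move forward 2 places in the alphabet: J, L, N, P, R → T.
Second component: differences are 1, 3, 5, … (increasing by 2 each time); 1, 2, 5, 10, 17 → 26.
Combining the parts gives T.26.

T.26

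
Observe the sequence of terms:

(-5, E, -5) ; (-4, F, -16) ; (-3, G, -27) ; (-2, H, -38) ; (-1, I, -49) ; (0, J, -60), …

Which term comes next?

First coordinate goes -5, -4, -3, -2, -1, 0 → 1 (+1 each step).
Letter: E, F, G, H, I, J → K (letters move forward 1 place in the alphabet).
Third coordinate — −11 each step: -5, -16, -27, -38, -49, -60 → -71.
Putting it together: (1, K, -71).

(1, K, -71)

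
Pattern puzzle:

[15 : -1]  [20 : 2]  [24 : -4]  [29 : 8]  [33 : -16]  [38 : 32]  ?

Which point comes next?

[42 : -64]

First entry: alternating steps +5, +4, +5, +4, …, so 15, 20, 24, 29, 33, 38 → 42.
Second entry: ×(-2) each step; -1, 2, -4, 8, -16, 32 → -64.
Combining the parts gives [42 : -64].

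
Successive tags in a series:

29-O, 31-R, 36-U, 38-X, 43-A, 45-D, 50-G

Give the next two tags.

First component goes 29, 31, 36, 38, 43, 45, 50 → 52 → 57 (alternating steps +2, +5, +2, +5, …).
Letter goes O, R, U, X, A, D, G → J → M (letters move forward 3 places in the alphabet, wrapping Z→A).
So the next two tags are 52-J and 57-M.

52-J, 57-M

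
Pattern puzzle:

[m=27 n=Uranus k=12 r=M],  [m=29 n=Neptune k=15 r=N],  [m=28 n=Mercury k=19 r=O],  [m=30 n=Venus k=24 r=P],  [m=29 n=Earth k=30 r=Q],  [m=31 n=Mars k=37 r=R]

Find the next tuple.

[m=30 n=Jupiter k=45 r=S]

M: alternating steps +2, −1, +2, −1, …, so 27, 29, 28, 30, 29, 31 → 30.
N goes Uranus, Neptune, Mercury, Venus, Earth, Mars → Jupiter (runs through the planets Mercury→Neptune).
K goes 12, 15, 19, 24, 30, 37 → 45 (differences are 3, 4, 5, … (increasing by 1 each time)).
R — letters move forward 1 place in the alphabet: M, N, O, P, Q, R → S.
Combining the parts gives [m=30 n=Jupiter k=45 r=S].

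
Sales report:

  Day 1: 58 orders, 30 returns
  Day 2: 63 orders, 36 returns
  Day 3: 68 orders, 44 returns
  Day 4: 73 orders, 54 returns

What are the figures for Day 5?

Orders: +5 each step; 58, 63, 68, 73 → 78.
Returns goes 30, 36, 44, 54 → 66 (differences are 6, 8, 10, … (increasing by 2 each time)).
So the next row is 78 orders, 66 returns.

78 orders, 66 returns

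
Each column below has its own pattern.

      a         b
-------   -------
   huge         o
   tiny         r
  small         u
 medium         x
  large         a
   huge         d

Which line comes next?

Column a: repeats huge → tiny → small → medium → large, so huge, tiny, small, medium, large, huge → tiny.
Column b: letters move forward 3 places in the alphabet, wrapping Z→A, so o, r, u, x, a, d → g.
So the next line is tiny  g.

tiny  g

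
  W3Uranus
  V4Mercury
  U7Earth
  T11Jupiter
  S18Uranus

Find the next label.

R29Mercury

Letter: letters move back 1 place in the alphabet, so W, V, U, T, S → R.
Second component: 3, 4, 7, 11, 18 → 29 (each term is the sum of the two before it).
Planet: repeats Uranus → Mercury → Earth → Jupiter, so Uranus, Mercury, Earth, Jupiter, Uranus → Mercury.
Putting it together: R29Mercury.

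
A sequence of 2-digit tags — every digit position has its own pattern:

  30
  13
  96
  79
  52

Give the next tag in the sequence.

First digit: −2 each step, mod 10; 3, 1, 9, 7, 5 → 3.
Second digit: 0, 3, 6, 9, 2 → 5 (+3 each step, mod 10).
So the next tag is 35.

35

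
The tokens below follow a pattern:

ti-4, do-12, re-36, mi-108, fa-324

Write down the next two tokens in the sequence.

Note: runs through the solfège scale do→ti, so ti, do, re, mi, fa → sol → la.
Second component: ×3 each step; 4, 12, 36, 108, 324 → 972 → 2916.
Putting the parts together: sol-972 and then la-2916.

sol-972 then la-2916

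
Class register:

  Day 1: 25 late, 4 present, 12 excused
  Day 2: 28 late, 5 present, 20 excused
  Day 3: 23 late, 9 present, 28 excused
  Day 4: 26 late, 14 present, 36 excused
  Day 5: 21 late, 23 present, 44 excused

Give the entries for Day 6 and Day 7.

24 late, 37 present, 52 excused; 19 late, 60 present, 60 excused

Late goes 25, 28, 23, 26, 21 → 24 → 19 (alternating steps +3, −5, +3, −5, …).
Present — each term is the sum of the two before it: 4, 5, 9, 14, 23 → 37 → 60.
Excused goes 12, 20, 28, 36, 44 → 52 → 60 (+8 each step).
So the next two rows are 24 late, 37 present, 52 excused and 19 late, 60 present, 60 excused.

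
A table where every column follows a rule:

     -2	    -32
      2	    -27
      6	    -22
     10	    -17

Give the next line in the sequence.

First component: +4 each step; -2, 2, 6, 10 → 14.
Second component — +5 each step: -32, -27, -22, -17 → -12.
So the next line is 14  -12.

14  -12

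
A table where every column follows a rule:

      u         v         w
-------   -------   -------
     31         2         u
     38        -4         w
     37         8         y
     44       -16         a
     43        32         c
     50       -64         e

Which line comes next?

Column u: 31, 38, 37, 44, 43, 50 → 49 (alternating steps +7, −1, +7, −1, …).
Column v: ×(-2) each step, so 2, -4, 8, -16, 32, -64 → 128.
Column w: letters move forward 2 places in the alphabet, wrapping Z→A; u, w, y, a, c, e → g.
Putting it together: 49  128  g.

49  128  g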